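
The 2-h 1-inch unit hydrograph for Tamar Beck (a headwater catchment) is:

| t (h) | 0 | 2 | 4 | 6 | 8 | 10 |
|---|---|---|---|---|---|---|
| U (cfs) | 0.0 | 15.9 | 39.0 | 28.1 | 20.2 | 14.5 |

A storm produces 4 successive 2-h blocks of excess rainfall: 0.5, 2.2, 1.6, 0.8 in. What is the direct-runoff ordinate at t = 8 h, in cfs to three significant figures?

By discrete convolution, Q_j = Σ (P_i / 1 in) · U_{j−i}.
At t = 8 h (j=4): Q = (0.5/1)·20.2 + (2.2/1)·28.1 + (1.6/1)·39.0 + (0.8/1)·15.9 = 147 cfs.

Q ≈ 147 cfs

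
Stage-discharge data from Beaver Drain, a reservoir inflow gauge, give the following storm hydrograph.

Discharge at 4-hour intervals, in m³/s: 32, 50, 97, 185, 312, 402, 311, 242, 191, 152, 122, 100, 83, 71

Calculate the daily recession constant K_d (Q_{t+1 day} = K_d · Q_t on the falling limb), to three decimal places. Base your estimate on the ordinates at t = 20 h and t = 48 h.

Between t = 20 h and t = 48 h the flow falls from 402 to 83 m³/s over 7×4 h = 28 h.
Per-interval ratio K = (83/402)^(1/7) = 0.7982; K_d = K^(24/4) = 0.259.

K_d ≈ 0.259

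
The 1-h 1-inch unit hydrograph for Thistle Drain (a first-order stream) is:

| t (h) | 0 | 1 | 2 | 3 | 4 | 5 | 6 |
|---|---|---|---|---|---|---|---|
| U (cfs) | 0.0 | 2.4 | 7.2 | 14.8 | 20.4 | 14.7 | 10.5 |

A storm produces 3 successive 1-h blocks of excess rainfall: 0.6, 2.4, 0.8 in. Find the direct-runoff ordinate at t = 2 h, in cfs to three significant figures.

By discrete convolution, Q_j = Σ (P_i / 1 in) · U_{j−i}.
At t = 2 h (j=2): Q = (0.6/1)·7.2 + (2.4/1)·2.4 + (0.8/1)·0.0 = 10.1 cfs.

Q ≈ 10.1 cfs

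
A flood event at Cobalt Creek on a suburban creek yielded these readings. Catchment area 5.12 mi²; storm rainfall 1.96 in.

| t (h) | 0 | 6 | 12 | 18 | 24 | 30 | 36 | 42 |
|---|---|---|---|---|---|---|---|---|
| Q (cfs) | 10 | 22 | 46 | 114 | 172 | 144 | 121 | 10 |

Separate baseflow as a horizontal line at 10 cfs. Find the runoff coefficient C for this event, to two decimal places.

ΣQ_DR = 559.0 cfs; V = ΣQ_DR·Δt = 1.207 × 10^7 ft³.
Runoff depth d = V / A = 1.015 in.
C = d / P = 1.015 / 1.96 = 0.52.

C ≈ 0.52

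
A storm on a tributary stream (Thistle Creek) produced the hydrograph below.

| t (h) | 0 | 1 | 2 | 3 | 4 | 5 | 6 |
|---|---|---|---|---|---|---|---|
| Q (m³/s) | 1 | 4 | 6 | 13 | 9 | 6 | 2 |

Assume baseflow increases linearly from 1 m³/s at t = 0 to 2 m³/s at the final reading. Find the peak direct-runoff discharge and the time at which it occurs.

Subtracting baseflow gives direct-runoff ordinates: 0.00, 2.83, 4.67, 11.50, 7.33, 4.17, 0.00 m³/s.
The maximum is 11.50 m³/s, occurring at the reading for t = 3 h.

Q_p = 11.50 m³/s at t = 3 h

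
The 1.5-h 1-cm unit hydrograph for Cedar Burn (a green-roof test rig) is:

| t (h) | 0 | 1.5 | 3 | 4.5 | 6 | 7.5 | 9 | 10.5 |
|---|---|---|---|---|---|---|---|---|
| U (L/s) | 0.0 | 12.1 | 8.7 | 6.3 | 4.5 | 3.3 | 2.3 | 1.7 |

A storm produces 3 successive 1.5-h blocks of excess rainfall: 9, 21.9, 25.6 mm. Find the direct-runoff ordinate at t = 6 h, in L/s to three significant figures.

Q ≈ 40.1 L/s

By discrete convolution, Q_j = Σ (P_i / 10 mm) · U_{j−i}.
At t = 6 h (j=4): Q = (9/10)·4.5 + (21.9/10)·6.3 + (25.6/10)·8.7 = 40.1 L/s.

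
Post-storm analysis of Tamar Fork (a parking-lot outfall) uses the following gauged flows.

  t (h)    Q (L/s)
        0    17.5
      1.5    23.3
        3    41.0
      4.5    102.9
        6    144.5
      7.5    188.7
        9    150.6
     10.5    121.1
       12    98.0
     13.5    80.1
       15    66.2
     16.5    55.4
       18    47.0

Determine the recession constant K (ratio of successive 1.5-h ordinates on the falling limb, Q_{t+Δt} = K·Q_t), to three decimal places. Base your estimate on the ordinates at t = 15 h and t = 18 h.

K ≈ 0.843

Using the recession-limb readings at t = 15 h and t = 18 h: Q falls from 66.2 to 47.0 L/s over 2 intervals.
K = (Q₂/Q₁)^(1/2) = (47.0/66.2)^(1/2) = 0.843.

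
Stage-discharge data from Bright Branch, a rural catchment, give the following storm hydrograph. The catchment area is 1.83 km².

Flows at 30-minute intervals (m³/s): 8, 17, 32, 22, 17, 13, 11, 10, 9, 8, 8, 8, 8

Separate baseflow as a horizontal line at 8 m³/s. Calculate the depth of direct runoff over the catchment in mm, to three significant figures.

d ≈ 65.9 mm

Direct runoff: 0.0, 9.0, 24.0, 14.0, 9.0, 5.0, 3.0, 2.0, 1.0, 0.0, 0.0, 0.0, 0.0 m³/s; ΣQ_DR = 67.00 m³/s.
V = ΣQ_DR · Δt = 67.00 × 1800 s = 1.206 × 10^5 m³.
Over A = 1.83 km², depth = V / A = 65.9 mm.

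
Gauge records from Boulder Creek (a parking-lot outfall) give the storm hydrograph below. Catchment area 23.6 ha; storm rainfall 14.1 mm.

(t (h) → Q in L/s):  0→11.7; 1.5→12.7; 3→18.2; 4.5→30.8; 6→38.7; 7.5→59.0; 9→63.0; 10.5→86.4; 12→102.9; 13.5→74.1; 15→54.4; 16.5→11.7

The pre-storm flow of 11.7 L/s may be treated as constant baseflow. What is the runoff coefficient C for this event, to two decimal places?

C ≈ 0.69

ΣQ_DR = 423.2 L/s; V = ΣQ_DR·Δt = 2.285 × 10^6 L.
Runoff depth d = V / A = 9.683 mm.
C = d / P = 9.683 / 14.1 = 0.69.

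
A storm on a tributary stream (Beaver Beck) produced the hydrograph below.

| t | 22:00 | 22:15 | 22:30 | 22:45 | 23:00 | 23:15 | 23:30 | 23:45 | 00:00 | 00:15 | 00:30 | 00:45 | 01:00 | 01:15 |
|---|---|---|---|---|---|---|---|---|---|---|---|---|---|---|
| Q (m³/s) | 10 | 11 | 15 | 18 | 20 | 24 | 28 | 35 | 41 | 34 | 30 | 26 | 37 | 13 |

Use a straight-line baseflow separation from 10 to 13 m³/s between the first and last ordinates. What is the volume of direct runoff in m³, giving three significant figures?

V ≈ 1.63 × 10^5 m³

Direct-runoff ordinates (Q − Q_b): 0.00, 0.77, 4.54, 7.31, 9.08, 12.85, 16.62, 23.38, 29.15, 21.92, 17.69, 13.46, 24.23, 0.00 m³/s.
ΣQ_DR = 181.0 m³/s.
With Δt = 0.25 h = 900 s, V = ΣQ_DR · Δt = 181.0 × 900 = 1.63 × 10^5 m³.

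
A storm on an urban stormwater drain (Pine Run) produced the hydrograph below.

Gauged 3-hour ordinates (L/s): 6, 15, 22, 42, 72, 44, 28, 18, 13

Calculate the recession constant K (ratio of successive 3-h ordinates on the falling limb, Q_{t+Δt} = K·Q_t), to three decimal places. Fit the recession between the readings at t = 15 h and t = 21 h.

Using the recession-limb readings at t = 15 h and t = 21 h: Q falls from 44 to 18 L/s over 2 intervals.
K = (Q₂/Q₁)^(1/2) = (18/44)^(1/2) = 0.640.

K ≈ 0.640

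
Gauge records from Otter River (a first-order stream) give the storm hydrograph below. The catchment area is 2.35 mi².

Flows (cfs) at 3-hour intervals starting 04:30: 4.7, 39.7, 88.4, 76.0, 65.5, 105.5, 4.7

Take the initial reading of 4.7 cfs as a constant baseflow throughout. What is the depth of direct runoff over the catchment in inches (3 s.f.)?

Direct runoff: 0.0, 35.0, 83.7, 71.3, 60.8, 100.8, 0.0 cfs; ΣQ_DR = 351.6 cfs.
V = ΣQ_DR · Δt = 351.6 × 10800 s = 3.797 × 10^6 ft³.
Over A = 2.35 mi², depth = V / A = 0.696 in.

d ≈ 0.696 in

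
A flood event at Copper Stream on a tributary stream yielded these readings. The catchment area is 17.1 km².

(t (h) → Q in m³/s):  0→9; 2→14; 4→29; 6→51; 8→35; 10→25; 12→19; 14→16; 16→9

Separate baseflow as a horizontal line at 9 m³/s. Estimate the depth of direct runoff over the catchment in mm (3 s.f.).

Direct runoff: 0.0, 5.0, 20.0, 42.0, 26.0, 16.0, 10.0, 7.0, 0.0 m³/s; ΣQ_DR = 126.0 m³/s.
V = ΣQ_DR · Δt = 126.0 × 7200 s = 9.072 × 10^5 m³.
Over A = 17.1 km², depth = V / A = 53.1 mm.

d ≈ 53.1 mm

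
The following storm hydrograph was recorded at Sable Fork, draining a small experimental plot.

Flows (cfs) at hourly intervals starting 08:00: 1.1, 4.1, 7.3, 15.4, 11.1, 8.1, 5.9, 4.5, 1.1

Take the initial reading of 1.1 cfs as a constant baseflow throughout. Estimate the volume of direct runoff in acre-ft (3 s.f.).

Direct-runoff ordinates (Q − Q_b): 0.0, 3.0, 6.2, 14.3, 10.0, 7.0, 4.8, 3.4, 0.0 cfs.
ΣQ_DR = 48.70 cfs.
With Δt = 1 h = 3600 s, V = ΣQ_DR · Δt = 48.70 × 3600 = 1.75 × 10^5 ft³ = 4.02 acre-ft.

V ≈ 4.02 acre-ft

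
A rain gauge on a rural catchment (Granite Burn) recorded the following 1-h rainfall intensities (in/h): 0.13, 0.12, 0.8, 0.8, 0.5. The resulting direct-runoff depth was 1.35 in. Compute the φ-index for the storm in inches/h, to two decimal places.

Only the 3 blocks with intensity above φ contribute runoff: 0.8, 0.8, 0.5 in/h.
Σ(I−φ)·Δt = d  ⇒  (0.8+0.8+0.5 − 3φ)·1 = 1.35
φ = (2.100 − 1.35/1) / 3 = 0.25 in/h.

φ ≈ 0.25 in/h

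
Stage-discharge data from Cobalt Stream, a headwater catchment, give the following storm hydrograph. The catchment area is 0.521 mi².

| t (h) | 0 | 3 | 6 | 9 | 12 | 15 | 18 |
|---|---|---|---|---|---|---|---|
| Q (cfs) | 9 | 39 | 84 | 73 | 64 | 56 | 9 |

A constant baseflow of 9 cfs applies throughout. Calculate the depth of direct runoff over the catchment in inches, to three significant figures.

d ≈ 2.42 in

Direct runoff: 0.0, 30.0, 75.0, 64.0, 55.0, 47.0, 0.0 cfs; ΣQ_DR = 271.0 cfs.
V = ΣQ_DR · Δt = 271.0 × 10800 s = 2.927 × 10^6 ft³.
Over A = 0.521 mi², depth = V / A = 2.42 in.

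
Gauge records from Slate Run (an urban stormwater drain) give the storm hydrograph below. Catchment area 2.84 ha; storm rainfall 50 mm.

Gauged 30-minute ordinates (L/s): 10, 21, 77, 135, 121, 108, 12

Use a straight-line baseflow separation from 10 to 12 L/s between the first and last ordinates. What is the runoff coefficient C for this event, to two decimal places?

ΣQ_DR = 407.0 L/s; V = ΣQ_DR·Δt = 7.326 × 10^5 L.
Runoff depth d = V / A = 25.80 mm.
C = d / P = 25.80 / 50 = 0.52.

C ≈ 0.52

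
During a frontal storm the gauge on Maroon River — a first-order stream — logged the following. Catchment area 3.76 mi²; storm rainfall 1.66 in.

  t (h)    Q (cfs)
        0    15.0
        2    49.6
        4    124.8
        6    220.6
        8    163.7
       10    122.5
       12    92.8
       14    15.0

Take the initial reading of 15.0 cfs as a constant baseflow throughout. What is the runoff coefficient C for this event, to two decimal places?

ΣQ_DR = 684.0 cfs; V = ΣQ_DR·Δt = 4.925 × 10^6 ft³.
Runoff depth d = V / A = 0.5638 in.
C = d / P = 0.5638 / 1.66 = 0.34.

C ≈ 0.34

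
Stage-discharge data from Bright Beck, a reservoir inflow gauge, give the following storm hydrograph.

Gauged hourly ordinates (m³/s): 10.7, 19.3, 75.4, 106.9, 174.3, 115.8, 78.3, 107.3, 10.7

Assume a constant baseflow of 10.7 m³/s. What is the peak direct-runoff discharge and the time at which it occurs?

Q_p = 163.6 m³/s at t = 4 h

Subtracting baseflow gives direct-runoff ordinates: 0.0, 8.6, 64.7, 96.2, 163.6, 105.1, 67.6, 96.6, 0.0 m³/s.
The maximum is 163.6 m³/s, occurring at the reading for t = 4 h.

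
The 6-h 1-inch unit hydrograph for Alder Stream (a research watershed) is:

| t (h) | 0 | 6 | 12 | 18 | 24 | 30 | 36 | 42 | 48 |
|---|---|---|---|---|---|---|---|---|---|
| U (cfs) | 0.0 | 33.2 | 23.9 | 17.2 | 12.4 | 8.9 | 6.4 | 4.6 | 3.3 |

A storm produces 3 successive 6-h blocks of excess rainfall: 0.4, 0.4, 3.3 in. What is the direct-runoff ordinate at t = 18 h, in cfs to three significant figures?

By discrete convolution, Q_j = Σ (P_i / 1 in) · U_{j−i}.
At t = 18 h (j=3): Q = (0.4/1)·17.2 + (0.4/1)·23.9 + (3.3/1)·33.2 = 126 cfs.

Q ≈ 126 cfs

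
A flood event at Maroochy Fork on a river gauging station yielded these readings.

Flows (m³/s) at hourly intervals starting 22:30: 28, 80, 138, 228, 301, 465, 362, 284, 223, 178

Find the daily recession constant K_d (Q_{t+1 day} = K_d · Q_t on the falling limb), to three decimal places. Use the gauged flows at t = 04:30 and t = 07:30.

K_d ≈ 0.003

Between t = 04:30 and t = 07:30 the flow falls from 362 to 178 m³/s over 3×1 h = 3 h.
Per-interval ratio K = (178/362)^(1/3) = 0.7893; K_d = K^(24/1) = 0.003.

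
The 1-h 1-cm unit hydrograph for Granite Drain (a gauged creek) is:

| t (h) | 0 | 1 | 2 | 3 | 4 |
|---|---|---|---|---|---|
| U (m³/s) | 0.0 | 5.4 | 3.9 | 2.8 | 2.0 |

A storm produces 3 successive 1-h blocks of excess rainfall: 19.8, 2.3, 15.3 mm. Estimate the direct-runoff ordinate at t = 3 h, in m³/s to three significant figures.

Q ≈ 14.7 m³/s

By discrete convolution, Q_j = Σ (P_i / 10 mm) · U_{j−i}.
At t = 3 h (j=3): Q = (19.8/10)·2.8 + (2.3/10)·3.9 + (15.3/10)·5.4 = 14.7 m³/s.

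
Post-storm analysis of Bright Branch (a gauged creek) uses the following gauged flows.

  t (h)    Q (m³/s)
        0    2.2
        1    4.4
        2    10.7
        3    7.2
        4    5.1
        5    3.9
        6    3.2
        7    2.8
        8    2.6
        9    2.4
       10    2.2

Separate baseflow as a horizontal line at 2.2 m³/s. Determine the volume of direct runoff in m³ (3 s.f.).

Direct-runoff ordinates (Q − Q_b): 0.0, 2.2, 8.5, 5.0, 2.9, 1.7, 1.0, 0.6, 0.4, 0.2, 0.0 m³/s.
ΣQ_DR = 22.50 m³/s.
With Δt = 1 h = 3600 s, V = ΣQ_DR · Δt = 22.50 × 3600 = 81000 m³.

V ≈ 81000 m³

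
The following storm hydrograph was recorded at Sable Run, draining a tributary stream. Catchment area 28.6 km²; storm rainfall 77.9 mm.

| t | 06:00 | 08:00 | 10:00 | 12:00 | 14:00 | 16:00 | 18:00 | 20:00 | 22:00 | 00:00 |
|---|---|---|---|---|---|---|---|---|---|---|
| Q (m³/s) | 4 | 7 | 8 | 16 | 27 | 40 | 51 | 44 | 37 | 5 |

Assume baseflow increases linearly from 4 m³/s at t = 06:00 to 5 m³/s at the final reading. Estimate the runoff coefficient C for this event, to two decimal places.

ΣQ_DR = 194.0 m³/s; V = ΣQ_DR·Δt = 1.397 × 10^6 m³.
Runoff depth d = V / A = 48.84 mm.
C = d / P = 48.84 / 77.9 = 0.63.

C ≈ 0.63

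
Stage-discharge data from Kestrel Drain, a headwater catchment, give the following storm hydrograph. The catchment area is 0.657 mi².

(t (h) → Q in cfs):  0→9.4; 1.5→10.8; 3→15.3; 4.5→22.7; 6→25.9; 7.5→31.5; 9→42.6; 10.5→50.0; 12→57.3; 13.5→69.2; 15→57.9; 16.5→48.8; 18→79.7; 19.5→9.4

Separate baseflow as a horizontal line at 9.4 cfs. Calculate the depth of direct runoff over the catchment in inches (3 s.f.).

Direct runoff: 0.0, 1.4, 5.9, 13.3, 16.5, 22.1, 33.2, 40.6, 47.9, 59.8, 48.5, 39.4, 70.3, 0.0 cfs; ΣQ_DR = 398.9 cfs.
V = ΣQ_DR · Δt = 398.9 × 5400 s = 2.154 × 10^6 ft³.
Over A = 0.657 mi², depth = V / A = 1.41 in.

d ≈ 1.41 in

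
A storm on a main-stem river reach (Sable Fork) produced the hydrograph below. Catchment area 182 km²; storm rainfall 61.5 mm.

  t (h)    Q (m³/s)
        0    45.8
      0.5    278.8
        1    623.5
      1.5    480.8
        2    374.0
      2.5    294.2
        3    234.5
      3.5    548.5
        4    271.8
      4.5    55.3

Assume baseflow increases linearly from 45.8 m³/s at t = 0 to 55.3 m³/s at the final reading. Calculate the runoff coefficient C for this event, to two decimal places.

ΣQ_DR = 2702 m³/s; V = ΣQ_DR·Δt = 4.863 × 10^6 m³.
Runoff depth d = V / A = 26.72 mm.
C = d / P = 26.72 / 61.5 = 0.43.

C ≈ 0.43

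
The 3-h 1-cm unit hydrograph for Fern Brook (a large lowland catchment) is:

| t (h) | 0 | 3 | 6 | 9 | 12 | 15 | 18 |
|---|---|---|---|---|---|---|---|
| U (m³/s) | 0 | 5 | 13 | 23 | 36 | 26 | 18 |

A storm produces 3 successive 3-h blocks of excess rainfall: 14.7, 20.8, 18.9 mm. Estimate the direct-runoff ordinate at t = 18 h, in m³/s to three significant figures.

By discrete convolution, Q_j = Σ (P_i / 10 mm) · U_{j−i}.
At t = 18 h (j=6): Q = (14.7/10)·18 + (20.8/10)·26 + (18.9/10)·36 = 149 m³/s.

Q ≈ 149 m³/s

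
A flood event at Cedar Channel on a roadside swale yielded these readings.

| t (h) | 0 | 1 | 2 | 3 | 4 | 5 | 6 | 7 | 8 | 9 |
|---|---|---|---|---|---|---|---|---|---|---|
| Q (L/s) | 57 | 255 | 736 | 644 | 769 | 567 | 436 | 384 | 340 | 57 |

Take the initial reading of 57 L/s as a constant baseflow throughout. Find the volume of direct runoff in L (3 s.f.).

Direct-runoff ordinates (Q − Q_b): 0.0, 198.0, 679.0, 587.0, 712.0, 510.0, 379.0, 327.0, 283.0, 0.0 L/s.
ΣQ_DR = 3675 L/s.
With Δt = 1 h = 3600 s, V = ΣQ_DR · Δt = 3675 × 3600 = 1.32 × 10^7 L.

V ≈ 1.32 × 10^7 L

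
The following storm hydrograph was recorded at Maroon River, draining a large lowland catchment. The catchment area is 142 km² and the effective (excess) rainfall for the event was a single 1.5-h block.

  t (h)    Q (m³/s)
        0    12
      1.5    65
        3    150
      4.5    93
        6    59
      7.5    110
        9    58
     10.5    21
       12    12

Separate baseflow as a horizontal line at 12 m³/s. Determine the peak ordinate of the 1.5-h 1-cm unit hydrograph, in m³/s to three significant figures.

Direct runoff: 0.0, 53.0, 138.0, 81.0, 47.0, 98.0, 46.0, 9.0, 0.0 m³/s; ΣQ_DR = 472.0 m³/s, peak = 138.0 m³/s.
Runoff depth d = ΣQ_DR·Δt / A = 472.0 × 5400 / (142 km²) = 17.95 mm.
The 1-cm UH is the DRH scaled by (10 mm)/d, so U_p = 138.0 × 10/17.95 = 76.9 m³/s.

U_p ≈ 76.9 m³/s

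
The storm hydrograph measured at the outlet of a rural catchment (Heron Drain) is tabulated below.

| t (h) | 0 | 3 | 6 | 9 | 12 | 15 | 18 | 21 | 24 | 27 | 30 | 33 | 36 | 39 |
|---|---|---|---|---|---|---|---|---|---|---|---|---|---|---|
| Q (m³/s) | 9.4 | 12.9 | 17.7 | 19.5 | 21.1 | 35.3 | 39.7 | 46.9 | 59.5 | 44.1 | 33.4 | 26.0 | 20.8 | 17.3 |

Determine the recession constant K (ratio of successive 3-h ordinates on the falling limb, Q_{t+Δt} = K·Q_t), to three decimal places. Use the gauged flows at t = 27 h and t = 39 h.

K ≈ 0.791

Using the recession-limb readings at t = 27 h and t = 39 h: Q falls from 44.1 to 17.3 m³/s over 4 intervals.
K = (Q₂/Q₁)^(1/4) = (17.3/44.1)^(1/4) = 0.791.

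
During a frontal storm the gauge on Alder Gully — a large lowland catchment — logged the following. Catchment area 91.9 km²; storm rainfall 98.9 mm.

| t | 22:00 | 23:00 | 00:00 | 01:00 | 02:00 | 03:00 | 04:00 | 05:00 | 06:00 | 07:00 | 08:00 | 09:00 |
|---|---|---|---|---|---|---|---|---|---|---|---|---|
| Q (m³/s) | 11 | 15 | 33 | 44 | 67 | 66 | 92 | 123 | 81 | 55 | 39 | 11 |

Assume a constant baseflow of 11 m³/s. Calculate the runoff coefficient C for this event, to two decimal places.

ΣQ_DR = 505.0 m³/s; V = ΣQ_DR·Δt = 1.818 × 10^6 m³.
Runoff depth d = V / A = 19.78 mm.
C = d / P = 19.78 / 98.9 = 0.20.

C ≈ 0.20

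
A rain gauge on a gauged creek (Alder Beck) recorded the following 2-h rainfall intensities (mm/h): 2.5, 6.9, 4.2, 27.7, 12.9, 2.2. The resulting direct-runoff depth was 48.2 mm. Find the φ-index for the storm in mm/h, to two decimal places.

Only the 2 blocks with intensity above φ contribute runoff: 27.7, 12.9 mm/h.
Σ(I−φ)·Δt = d  ⇒  (27.7+12.9 − 2φ)·2 = 48.2
φ = (40.60 − 48.2/2) / 2 = 8.25 mm/h.

φ ≈ 8.25 mm/h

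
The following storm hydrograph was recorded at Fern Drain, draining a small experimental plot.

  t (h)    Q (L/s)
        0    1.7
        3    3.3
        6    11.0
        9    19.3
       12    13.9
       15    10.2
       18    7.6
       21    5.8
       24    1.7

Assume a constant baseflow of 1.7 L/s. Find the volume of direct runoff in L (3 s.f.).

Direct-runoff ordinates (Q − Q_b): 0.0, 1.6, 9.3, 17.6, 12.2, 8.5, 5.9, 4.1, 0.0 L/s.
ΣQ_DR = 59.20 L/s.
With Δt = 3 h = 10800 s, V = ΣQ_DR · Δt = 59.20 × 10800 = 6.39 × 10^5 L.

V ≈ 6.39 × 10^5 L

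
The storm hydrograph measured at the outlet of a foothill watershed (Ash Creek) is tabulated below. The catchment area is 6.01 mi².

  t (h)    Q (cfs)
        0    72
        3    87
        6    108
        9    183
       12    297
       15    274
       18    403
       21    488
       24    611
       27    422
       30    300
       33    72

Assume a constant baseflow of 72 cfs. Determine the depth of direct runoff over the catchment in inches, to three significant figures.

Direct runoff: 0.0, 15.0, 36.0, 111.0, 225.0, 202.0, 331.0, 416.0, 539.0, 350.0, 228.0, 0.0 cfs; ΣQ_DR = 2453 cfs.
V = ΣQ_DR · Δt = 2453 × 10800 s = 2.649 × 10^7 ft³.
Over A = 6.01 mi², depth = V / A = 1.90 in.

d ≈ 1.90 in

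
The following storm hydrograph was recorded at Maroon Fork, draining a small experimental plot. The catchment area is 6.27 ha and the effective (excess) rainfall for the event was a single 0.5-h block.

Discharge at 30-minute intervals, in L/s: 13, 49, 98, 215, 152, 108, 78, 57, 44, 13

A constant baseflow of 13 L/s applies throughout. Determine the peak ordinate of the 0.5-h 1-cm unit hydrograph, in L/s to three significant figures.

U_p ≈ 101 L/s

Direct runoff: 0.0, 36.0, 85.0, 202.0, 139.0, 95.0, 65.0, 44.0, 31.0, 0.0 L/s; ΣQ_DR = 697.0 L/s, peak = 202.0 L/s.
Runoff depth d = ΣQ_DR·Δt / A = 697.0 × 1800 / (6.27 ha) = 20.01 mm.
The 1-cm UH is the DRH scaled by (10 mm)/d, so U_p = 202.0 × 10/20.01 = 101 L/s.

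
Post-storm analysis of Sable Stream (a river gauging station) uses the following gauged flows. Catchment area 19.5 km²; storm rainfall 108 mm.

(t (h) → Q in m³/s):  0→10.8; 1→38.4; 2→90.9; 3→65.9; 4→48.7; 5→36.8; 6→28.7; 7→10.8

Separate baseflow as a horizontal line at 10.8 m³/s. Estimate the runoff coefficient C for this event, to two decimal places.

ΣQ_DR = 244.6 m³/s; V = ΣQ_DR·Δt = 8.806 × 10^5 m³.
Runoff depth d = V / A = 45.16 mm.
C = d / P = 45.16 / 108 = 0.42.

C ≈ 0.42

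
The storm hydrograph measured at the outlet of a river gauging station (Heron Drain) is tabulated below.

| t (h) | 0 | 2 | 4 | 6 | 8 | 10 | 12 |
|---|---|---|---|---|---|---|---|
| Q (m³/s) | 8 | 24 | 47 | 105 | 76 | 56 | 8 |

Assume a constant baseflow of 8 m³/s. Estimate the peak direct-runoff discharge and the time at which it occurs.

Subtracting baseflow gives direct-runoff ordinates: 0.0, 16.0, 39.0, 97.0, 68.0, 48.0, 0.0 m³/s.
The maximum is 97.0 m³/s, occurring at the reading for t = 6 h.

Q_p = 97.0 m³/s at t = 6 h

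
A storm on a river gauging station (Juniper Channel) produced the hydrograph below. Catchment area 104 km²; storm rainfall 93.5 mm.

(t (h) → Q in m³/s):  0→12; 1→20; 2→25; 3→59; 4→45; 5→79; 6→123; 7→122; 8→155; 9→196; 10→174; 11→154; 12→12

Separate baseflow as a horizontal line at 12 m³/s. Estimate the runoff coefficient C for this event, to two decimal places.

C ≈ 0.38

ΣQ_DR = 1020 m³/s; V = ΣQ_DR·Δt = 3.672 × 10^6 m³.
Runoff depth d = V / A = 35.31 mm.
C = d / P = 35.31 / 93.5 = 0.38.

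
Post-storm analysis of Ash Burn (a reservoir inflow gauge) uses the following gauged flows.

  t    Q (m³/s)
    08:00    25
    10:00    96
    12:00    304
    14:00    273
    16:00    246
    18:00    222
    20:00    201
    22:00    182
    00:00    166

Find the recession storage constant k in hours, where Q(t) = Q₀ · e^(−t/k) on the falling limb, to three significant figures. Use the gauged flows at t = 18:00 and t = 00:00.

k ≈ 20.6 h

On the falling limb, Q drops from 222 to 166 m³/s between t = 18:00 and t = 00:00 (Δt = 6 h).
k = −Δt / ln(Q₂/Q₁) = −6 / ln(166/222) = 20.6 h.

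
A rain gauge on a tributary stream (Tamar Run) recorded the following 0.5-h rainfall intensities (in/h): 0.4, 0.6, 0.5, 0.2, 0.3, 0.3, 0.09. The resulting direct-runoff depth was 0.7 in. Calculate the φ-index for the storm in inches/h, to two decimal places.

Only the 6 blocks with intensity above φ contribute runoff: 0.4, 0.6, 0.5, 0.2, 0.3, 0.3 in/h.
Σ(I−φ)·Δt = d  ⇒  (0.4+0.6+0.5+0.2+0.3+0.3 − 6φ)·0.5 = 0.7
φ = (2.300 − 0.7/0.5) / 6 = 0.15 in/h.

φ ≈ 0.15 in/h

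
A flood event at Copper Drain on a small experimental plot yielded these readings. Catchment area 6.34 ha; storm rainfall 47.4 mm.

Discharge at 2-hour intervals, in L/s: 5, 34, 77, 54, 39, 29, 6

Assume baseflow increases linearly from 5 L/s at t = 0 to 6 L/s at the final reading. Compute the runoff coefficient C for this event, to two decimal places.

C ≈ 0.49

ΣQ_DR = 205.5 L/s; V = ΣQ_DR·Δt = 1.480 × 10^6 L.
Runoff depth d = V / A = 23.34 mm.
C = d / P = 23.34 / 47.4 = 0.49.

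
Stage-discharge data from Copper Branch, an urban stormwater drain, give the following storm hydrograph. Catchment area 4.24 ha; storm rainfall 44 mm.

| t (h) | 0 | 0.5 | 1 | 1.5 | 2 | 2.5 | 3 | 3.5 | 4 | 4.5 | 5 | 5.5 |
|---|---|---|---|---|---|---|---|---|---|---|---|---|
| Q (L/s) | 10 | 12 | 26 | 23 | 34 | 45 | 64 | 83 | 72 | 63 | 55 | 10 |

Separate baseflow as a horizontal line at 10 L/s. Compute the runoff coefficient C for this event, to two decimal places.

ΣQ_DR = 377.0 L/s; V = ΣQ_DR·Δt = 6.786 × 10^5 L.
Runoff depth d = V / A = 16.00 mm.
C = d / P = 16.00 / 44 = 0.36.

C ≈ 0.36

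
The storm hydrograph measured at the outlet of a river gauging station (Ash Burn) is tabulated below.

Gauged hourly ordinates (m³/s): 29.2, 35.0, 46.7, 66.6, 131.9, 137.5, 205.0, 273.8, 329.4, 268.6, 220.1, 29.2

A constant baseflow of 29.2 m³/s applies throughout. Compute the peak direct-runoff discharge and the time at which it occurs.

Subtracting baseflow gives direct-runoff ordinates: 0.0, 5.8, 17.5, 37.4, 102.7, 108.3, 175.8, 244.6, 300.2, 239.4, 190.9, 0.0 m³/s.
The maximum is 300.2 m³/s, occurring at the reading for t = 8 h.

Q_p = 300.2 m³/s at t = 8 h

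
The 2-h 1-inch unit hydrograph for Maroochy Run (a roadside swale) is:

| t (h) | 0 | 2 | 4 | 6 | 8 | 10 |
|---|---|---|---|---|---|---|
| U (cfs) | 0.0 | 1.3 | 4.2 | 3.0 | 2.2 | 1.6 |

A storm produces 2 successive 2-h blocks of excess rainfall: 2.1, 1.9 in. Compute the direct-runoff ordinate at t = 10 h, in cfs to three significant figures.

Q ≈ 7.54 cfs

By discrete convolution, Q_j = Σ (P_i / 1 in) · U_{j−i}.
At t = 10 h (j=5): Q = (2.1/1)·1.6 + (1.9/1)·2.2 = 7.54 cfs.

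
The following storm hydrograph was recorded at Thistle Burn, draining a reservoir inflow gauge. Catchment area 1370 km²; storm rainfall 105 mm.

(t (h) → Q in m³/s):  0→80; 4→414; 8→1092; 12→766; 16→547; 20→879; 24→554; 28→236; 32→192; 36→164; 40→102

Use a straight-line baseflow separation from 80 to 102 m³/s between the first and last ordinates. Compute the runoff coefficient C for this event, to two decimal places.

C ≈ 0.40

ΣQ_DR = 4025 m³/s; V = ΣQ_DR·Δt = 5.796 × 10^7 m³.
Runoff depth d = V / A = 42.31 mm.
C = d / P = 42.31 / 105 = 0.40.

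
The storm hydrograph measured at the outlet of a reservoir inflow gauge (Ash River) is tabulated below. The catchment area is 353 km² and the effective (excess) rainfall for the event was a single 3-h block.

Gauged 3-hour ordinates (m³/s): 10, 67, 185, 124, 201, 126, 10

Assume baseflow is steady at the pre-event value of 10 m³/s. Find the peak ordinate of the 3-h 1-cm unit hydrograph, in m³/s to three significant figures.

Direct runoff: 0.0, 57.0, 175.0, 114.0, 191.0, 116.0, 0.0 m³/s; ΣQ_DR = 653.0 m³/s, peak = 191.0 m³/s.
Runoff depth d = ΣQ_DR·Δt / A = 653.0 × 10800 / (353 km²) = 19.98 mm.
The 1-cm UH is the DRH scaled by (10 mm)/d, so U_p = 191.0 × 10/19.98 = 95.6 m³/s.

U_p ≈ 95.6 m³/s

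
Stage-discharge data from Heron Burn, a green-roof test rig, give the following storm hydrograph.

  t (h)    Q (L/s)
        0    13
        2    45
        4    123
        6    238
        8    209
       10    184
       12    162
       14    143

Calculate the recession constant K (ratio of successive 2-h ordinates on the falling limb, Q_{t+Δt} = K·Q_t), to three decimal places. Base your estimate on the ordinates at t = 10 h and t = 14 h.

K ≈ 0.882

Using the recession-limb readings at t = 10 h and t = 14 h: Q falls from 184 to 143 L/s over 2 intervals.
K = (Q₂/Q₁)^(1/2) = (143/184)^(1/2) = 0.882.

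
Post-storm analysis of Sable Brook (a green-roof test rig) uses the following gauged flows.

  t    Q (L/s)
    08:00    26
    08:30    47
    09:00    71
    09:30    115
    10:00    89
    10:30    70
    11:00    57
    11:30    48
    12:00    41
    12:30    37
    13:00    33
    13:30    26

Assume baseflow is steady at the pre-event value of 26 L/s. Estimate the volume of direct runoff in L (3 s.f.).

Direct-runoff ordinates (Q − Q_b): 0.0, 21.0, 45.0, 89.0, 63.0, 44.0, 31.0, 22.0, 15.0, 11.0, 7.0, 0.0 L/s.
ΣQ_DR = 348.0 L/s.
With Δt = 0.5 h = 1800 s, V = ΣQ_DR · Δt = 348.0 × 1800 = 6.26 × 10^5 L.

V ≈ 6.26 × 10^5 L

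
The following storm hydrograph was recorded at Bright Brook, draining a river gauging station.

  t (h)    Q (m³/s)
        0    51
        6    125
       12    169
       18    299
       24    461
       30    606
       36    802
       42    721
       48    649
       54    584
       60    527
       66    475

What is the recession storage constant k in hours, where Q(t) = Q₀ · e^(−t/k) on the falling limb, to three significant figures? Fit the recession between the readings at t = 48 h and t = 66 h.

On the falling limb, Q drops from 649 to 475 m³/s between t = 48 h and t = 66 h (Δt = 18 h).
k = −Δt / ln(Q₂/Q₁) = −18 / ln(475/649) = 57.7 h.

k ≈ 57.7 h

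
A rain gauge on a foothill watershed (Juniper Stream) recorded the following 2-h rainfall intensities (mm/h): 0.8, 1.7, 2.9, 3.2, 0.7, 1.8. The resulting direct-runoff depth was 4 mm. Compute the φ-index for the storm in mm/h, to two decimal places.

φ ≈ 2.05 mm/h

Only the 2 blocks with intensity above φ contribute runoff: 2.9, 3.2 mm/h.
Σ(I−φ)·Δt = d  ⇒  (2.9+3.2 − 2φ)·2 = 4
φ = (6.100 − 4/2) / 2 = 2.05 mm/h.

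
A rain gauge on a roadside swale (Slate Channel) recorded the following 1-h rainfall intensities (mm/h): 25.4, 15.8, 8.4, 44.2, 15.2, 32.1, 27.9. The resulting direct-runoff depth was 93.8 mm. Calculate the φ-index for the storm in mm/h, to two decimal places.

Only the 6 blocks with intensity above φ contribute runoff: 25.4, 15.8, 44.2, 15.2, 32.1, 27.9 mm/h.
Σ(I−φ)·Δt = d  ⇒  (25.4+15.8+44.2+15.2+32.1+27.9 − 6φ)·1 = 93.8
φ = (160.6 − 93.8/1) / 6 = 11.13 mm/h.

φ ≈ 11.13 mm/h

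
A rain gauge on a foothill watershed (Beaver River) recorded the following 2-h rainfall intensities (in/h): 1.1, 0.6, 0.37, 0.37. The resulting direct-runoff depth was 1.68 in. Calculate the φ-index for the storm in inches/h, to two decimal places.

φ ≈ 0.43 in/h

Only the 2 blocks with intensity above φ contribute runoff: 1.1, 0.6 in/h.
Σ(I−φ)·Δt = d  ⇒  (1.1+0.6 − 2φ)·2 = 1.68
φ = (1.700 − 1.68/2) / 2 = 0.43 in/h.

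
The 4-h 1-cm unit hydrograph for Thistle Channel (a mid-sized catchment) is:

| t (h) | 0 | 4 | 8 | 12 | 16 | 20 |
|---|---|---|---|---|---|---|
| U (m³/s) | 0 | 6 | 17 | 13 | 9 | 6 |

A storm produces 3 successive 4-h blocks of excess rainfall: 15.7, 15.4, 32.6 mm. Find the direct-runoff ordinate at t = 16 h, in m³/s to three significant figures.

Q ≈ 89.6 m³/s

By discrete convolution, Q_j = Σ (P_i / 10 mm) · U_{j−i}.
At t = 16 h (j=4): Q = (15.7/10)·9 + (15.4/10)·13 + (32.6/10)·17 = 89.6 m³/s.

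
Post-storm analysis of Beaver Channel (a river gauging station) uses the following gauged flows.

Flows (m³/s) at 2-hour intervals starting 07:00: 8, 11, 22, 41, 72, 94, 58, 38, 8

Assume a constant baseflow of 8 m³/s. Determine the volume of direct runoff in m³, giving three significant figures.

Direct-runoff ordinates (Q − Q_b): 0.0, 3.0, 14.0, 33.0, 64.0, 86.0, 50.0, 30.0, 0.0 m³/s.
ΣQ_DR = 280.0 m³/s.
With Δt = 2 h = 7200 s, V = ΣQ_DR · Δt = 280.0 × 7200 = 2.02 × 10^6 m³.

V ≈ 2.02 × 10^6 m³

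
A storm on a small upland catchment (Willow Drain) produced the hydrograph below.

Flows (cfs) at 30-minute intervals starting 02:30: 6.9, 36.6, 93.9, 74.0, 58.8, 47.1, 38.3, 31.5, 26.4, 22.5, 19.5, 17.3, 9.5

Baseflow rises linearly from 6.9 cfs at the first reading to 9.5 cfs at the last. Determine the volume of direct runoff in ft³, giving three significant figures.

V ≈ 6.76 × 10^5 ft³

Direct-runoff ordinates (Q − Q_b): 0.00, 29.48, 86.57, 66.45, 51.03, 39.12, 30.10, 23.08, 17.77, 13.65, 10.43, 8.02, 0.00 cfs.
ΣQ_DR = 375.7 cfs.
With Δt = 0.5 h = 1800 s, V = ΣQ_DR · Δt = 375.7 × 1800 = 6.76 × 10^5 ft³.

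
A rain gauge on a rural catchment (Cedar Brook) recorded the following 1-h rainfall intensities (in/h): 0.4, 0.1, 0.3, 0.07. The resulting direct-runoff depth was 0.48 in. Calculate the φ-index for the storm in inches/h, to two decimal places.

φ ≈ 0.11 in/h

Only the 2 blocks with intensity above φ contribute runoff: 0.4, 0.3 in/h.
Σ(I−φ)·Δt = d  ⇒  (0.4+0.3 − 2φ)·1 = 0.48
φ = (0.7000 − 0.48/1) / 2 = 0.11 in/h.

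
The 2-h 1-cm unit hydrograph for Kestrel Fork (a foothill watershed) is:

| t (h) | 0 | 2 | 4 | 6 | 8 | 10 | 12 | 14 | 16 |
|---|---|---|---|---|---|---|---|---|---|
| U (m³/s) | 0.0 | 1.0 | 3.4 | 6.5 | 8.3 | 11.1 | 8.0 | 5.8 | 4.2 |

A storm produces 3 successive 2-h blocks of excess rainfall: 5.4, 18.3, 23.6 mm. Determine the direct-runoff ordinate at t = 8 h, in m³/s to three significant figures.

By discrete convolution, Q_j = Σ (P_i / 10 mm) · U_{j−i}.
At t = 8 h (j=4): Q = (5.4/10)·8.3 + (18.3/10)·6.5 + (23.6/10)·3.4 = 24.4 m³/s.

Q ≈ 24.4 m³/s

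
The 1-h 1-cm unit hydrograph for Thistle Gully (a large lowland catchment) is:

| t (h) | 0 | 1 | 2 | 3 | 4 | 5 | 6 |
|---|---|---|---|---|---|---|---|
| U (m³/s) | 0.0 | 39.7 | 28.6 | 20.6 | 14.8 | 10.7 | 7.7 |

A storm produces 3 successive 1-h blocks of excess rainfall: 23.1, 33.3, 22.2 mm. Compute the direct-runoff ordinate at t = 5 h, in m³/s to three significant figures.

Q ≈ 120 m³/s

By discrete convolution, Q_j = Σ (P_i / 10 mm) · U_{j−i}.
At t = 5 h (j=5): Q = (23.1/10)·10.7 + (33.3/10)·14.8 + (22.2/10)·20.6 = 120 m³/s.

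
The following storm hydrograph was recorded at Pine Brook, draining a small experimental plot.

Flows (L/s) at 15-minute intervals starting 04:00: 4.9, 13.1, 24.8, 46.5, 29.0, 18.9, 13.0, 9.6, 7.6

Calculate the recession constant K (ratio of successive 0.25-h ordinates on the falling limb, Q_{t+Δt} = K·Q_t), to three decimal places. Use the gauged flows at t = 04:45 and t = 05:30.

Using the recession-limb readings at t = 04:45 and t = 05:30: Q falls from 46.5 to 13.0 L/s over 3 intervals.
K = (Q₂/Q₁)^(1/3) = (13.0/46.5)^(1/3) = 0.654.

K ≈ 0.654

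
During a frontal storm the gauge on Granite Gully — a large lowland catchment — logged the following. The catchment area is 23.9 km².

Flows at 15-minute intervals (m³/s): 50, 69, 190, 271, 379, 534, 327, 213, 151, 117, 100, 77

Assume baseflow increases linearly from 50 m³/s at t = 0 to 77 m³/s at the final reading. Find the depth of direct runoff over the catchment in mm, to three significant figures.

d ≈ 64.6 mm

Direct runoff: 0.00, 16.55, 135.09, 213.64, 319.18, 471.73, 262.27, 145.82, 81.36, 44.91, 25.45, 0.00 m³/s; ΣQ_DR = 1716 m³/s.
V = ΣQ_DR · Δt = 1716 × 900 s = 1.544 × 10^6 m³.
Over A = 23.9 km², depth = V / A = 64.6 mm.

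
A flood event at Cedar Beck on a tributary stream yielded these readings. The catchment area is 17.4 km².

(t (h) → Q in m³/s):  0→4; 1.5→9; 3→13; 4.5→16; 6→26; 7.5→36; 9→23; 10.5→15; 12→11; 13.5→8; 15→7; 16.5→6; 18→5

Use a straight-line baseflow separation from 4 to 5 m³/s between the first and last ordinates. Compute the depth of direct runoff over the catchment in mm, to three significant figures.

Direct runoff: 0.00, 4.92, 8.83, 11.75, 21.67, 31.58, 18.50, 10.42, 6.33, 3.25, 2.17, 1.08, 0.00 m³/s; ΣQ_DR = 120.5 m³/s.
V = ΣQ_DR · Δt = 120.5 × 5400 s = 6.507 × 10^5 m³.
Over A = 17.4 km², depth = V / A = 37.4 mm.

d ≈ 37.4 mm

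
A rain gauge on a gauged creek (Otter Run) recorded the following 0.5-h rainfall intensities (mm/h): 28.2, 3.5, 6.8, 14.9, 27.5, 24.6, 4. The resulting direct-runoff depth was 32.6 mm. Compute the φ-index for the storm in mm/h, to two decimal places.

Only the 4 blocks with intensity above φ contribute runoff: 28.2, 14.9, 27.5, 24.6 mm/h.
Σ(I−φ)·Δt = d  ⇒  (28.2+14.9+27.5+24.6 − 4φ)·0.5 = 32.6
φ = (95.20 − 32.6/0.5) / 4 = 7.50 mm/h.

φ ≈ 7.50 mm/h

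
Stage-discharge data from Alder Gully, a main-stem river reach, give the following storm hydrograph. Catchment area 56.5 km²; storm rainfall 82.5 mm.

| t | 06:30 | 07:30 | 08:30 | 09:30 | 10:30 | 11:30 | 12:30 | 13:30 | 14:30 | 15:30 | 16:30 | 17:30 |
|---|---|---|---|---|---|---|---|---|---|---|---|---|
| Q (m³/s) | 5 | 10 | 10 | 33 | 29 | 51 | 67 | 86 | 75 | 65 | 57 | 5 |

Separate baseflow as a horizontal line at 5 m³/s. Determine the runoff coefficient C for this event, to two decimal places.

C ≈ 0.33

ΣQ_DR = 433.0 m³/s; V = ΣQ_DR·Δt = 1.559 × 10^6 m³.
Runoff depth d = V / A = 27.59 mm.
C = d / P = 27.59 / 82.5 = 0.33.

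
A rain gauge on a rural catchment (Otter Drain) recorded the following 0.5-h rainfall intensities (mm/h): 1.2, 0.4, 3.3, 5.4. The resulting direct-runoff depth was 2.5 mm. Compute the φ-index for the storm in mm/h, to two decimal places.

φ ≈ 1.85 mm/h

Only the 2 blocks with intensity above φ contribute runoff: 3.3, 5.4 mm/h.
Σ(I−φ)·Δt = d  ⇒  (3.3+5.4 − 2φ)·0.5 = 2.5
φ = (8.700 − 2.5/0.5) / 2 = 1.85 mm/h.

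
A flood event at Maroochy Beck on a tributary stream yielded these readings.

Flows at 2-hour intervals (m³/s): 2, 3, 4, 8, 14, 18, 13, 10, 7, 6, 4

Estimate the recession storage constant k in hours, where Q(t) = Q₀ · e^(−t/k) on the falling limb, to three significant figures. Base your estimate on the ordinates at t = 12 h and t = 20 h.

On the falling limb, Q drops from 13 to 4 m³/s between t = 12 h and t = 20 h (Δt = 8 h).
k = −Δt / ln(Q₂/Q₁) = −8 / ln(4/13) = 6.79 h.

k ≈ 6.79 h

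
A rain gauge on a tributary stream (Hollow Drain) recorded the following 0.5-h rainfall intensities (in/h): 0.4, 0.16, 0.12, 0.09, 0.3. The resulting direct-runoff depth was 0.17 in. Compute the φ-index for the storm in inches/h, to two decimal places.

Only the 2 blocks with intensity above φ contribute runoff: 0.4, 0.3 in/h.
Σ(I−φ)·Δt = d  ⇒  (0.4+0.3 − 2φ)·0.5 = 0.17
φ = (0.7000 − 0.17/0.5) / 2 = 0.18 in/h.

φ ≈ 0.18 in/h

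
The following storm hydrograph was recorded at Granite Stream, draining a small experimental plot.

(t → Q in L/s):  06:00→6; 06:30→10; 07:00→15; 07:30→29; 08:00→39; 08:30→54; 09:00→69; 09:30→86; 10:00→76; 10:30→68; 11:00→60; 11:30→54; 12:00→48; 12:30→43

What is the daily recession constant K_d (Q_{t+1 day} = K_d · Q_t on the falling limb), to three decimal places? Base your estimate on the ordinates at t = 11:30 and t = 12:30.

K_d ≈ 0.004

Between t = 11:30 and t = 12:30 the flow falls from 54 to 43 L/s over 2×0.5 h = 1 h.
Per-interval ratio K = (43/54)^(1/2) = 0.8924; K_d = K^(24/0.5) = 0.004.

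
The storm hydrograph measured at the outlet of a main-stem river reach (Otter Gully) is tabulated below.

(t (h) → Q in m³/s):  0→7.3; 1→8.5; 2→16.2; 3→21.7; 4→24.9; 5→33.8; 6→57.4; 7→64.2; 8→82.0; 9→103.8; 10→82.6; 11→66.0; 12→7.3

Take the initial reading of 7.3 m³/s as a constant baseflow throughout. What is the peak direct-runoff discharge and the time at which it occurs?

Subtracting baseflow gives direct-runoff ordinates: 0.0, 1.2, 8.9, 14.4, 17.6, 26.5, 50.1, 56.9, 74.7, 96.5, 75.3, 58.7, 0.0 m³/s.
The maximum is 96.5 m³/s, occurring at the reading for t = 9 h.

Q_p = 96.5 m³/s at t = 9 h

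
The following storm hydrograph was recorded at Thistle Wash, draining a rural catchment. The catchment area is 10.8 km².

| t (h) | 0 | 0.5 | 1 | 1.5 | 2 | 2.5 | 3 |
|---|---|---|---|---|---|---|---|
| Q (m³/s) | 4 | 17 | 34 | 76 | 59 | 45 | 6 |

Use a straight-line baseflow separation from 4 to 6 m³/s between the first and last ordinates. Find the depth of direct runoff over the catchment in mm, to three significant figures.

Direct runoff: 0.00, 12.67, 29.33, 71.00, 53.67, 39.33, 0.00 m³/s; ΣQ_DR = 206.0 m³/s.
V = ΣQ_DR · Δt = 206.0 × 1800 s = 3.708 × 10^5 m³.
Over A = 10.8 km², depth = V / A = 34.3 mm.

d ≈ 34.3 mm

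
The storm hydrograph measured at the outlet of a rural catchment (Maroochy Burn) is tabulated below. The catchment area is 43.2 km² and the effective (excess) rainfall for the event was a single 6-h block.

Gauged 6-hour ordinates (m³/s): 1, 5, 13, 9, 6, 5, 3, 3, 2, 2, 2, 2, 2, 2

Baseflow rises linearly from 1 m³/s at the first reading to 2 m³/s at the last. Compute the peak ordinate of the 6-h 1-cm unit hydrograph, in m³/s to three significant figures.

Direct runoff: 0.00, 3.92, 11.85, 7.77, 4.69, 3.62, 1.54, 1.46, 0.38, 0.31, 0.23, 0.15, 0.08, 0.00 m³/s; ΣQ_DR = 36.00 m³/s, peak = 11.85 m³/s.
Runoff depth d = ΣQ_DR·Δt / A = 36.00 × 21600 / (43.2 km²) = 18.00 mm.
The 1-cm UH is the DRH scaled by (10 mm)/d, so U_p = 11.85 × 10/18.00 = 6.58 m³/s.

U_p ≈ 6.58 m³/s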